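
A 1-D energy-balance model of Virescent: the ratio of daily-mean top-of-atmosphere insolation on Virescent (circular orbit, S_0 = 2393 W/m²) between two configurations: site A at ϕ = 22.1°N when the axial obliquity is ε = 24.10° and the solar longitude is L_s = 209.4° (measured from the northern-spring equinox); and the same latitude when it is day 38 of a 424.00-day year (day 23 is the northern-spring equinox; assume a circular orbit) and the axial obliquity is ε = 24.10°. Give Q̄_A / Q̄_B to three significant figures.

— Configuration A (ϕ=+22.1°):
Solar declination: sin δ = sin ε · sin L_s = sin 24.10° × sin 209.4° = -0.20045, so δ = -11.563°.
cos h₀ = −tan(+22.1°) tan(-11.563°) = 0.0831, h₀ = 1.4876 rad.
Bracket: h₀ sin ϕ sin δ + cos ϕ cos δ sin h₀ = 1.4876×0.37622×-0.20045 + 0.92653×0.97970×0.99654 = -0.112185 + 0.904581 = 0.792396.
Q̄ = (S_0/π) × [bracket] = (2393/π) × 0.792396 = 603.58 W/m².
— Configuration B (ϕ=+22.1°):
Solar longitude: L_s = 360° × (38 − 23)/424.00 = 12.736°.
sin δ = sin 24.10° × sin 12.736° = 0.09002, so δ = +5.165°.
cos h₀ = −tan(+22.1°) tan(+5.165°) = -0.0367, h₀ = 1.6075 rad.
Bracket: h₀ sin ϕ sin δ + cos ϕ cos δ sin h₀ = 1.6075×0.37622×0.09002 + 0.92653×0.99594×0.99933 = 0.054442 + 0.922150 = 0.976592.
Q̄ = (S_0/π) × [bracket] = (2393/π) × 0.976592 = 743.89 W/m².
Ratio Q̄_A / Q̄_B = 603.58 / 743.89 = 0.8114.

Q̄_A / Q̄_B ≈ 0.811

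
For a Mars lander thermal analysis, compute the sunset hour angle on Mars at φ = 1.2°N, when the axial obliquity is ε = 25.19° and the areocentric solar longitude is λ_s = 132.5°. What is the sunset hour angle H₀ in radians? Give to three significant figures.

sin δ = sin 25.19° × sin 132.5° = 0.31380, so δ = +18.288°.
cos H₀ = −tan φ · tan δ = −tan(+1.2°) × tan(+18.288°) = -0.0069, so H₀ = 1.5777 rad = 90.40°.

H₀ = 1.58 rad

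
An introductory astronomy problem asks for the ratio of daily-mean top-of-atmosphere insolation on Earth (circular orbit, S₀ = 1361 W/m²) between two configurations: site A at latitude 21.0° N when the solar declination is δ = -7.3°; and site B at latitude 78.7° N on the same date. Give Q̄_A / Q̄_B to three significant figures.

— Configuration A (φ=+21.0°):
cos H₀ = −tan(+21.0°) tan(-7.300°) = 0.0492, H₀ = 1.5216 rad.
Bracket: H₀ sin φ sin δ + cos φ cos δ sin H₀ = 1.5216×0.35837×-0.12706 + 0.93358×0.99189×0.99879 = -0.069285 + 0.924888 = 0.855603.
Q̄ = (S₀/π) × [bracket] = (1361/π) × 0.855603 = 370.66 W/m².
— Configuration B (φ=+78.7°):
cos H₀ = −tan(+78.7°) tan(-7.300°) = 0.6411, H₀ = 0.8749 rad.
Bracket: H₀ sin φ sin δ + cos φ cos δ sin H₀ = 0.8749×0.98061×-0.12706 + 0.19595×0.99189×0.76746 = -0.109009 + 0.149164 = 0.040155.
Q̄ = (S₀/π) × [bracket] = (1361/π) × 0.040155 = 17.396 W/m².
Ratio Q̄_A / Q̄_B = 370.66 / 17.396 = 21.31.

Q̄_A / Q̄_B ≈ 21.3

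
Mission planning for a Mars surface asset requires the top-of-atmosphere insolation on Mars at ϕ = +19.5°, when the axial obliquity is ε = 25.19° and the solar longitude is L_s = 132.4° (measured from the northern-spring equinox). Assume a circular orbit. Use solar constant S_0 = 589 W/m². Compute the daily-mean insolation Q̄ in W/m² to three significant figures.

Q̄ ≈ 200 W/m²

Solar declination: sin δ = sin ε · sin L_s = sin 25.19° × sin 132.4° = 0.31430, so δ = +18.319°.
cos h₀ = −tan(+19.5°) tan(+18.319°) = -0.1172, h₀ = 1.6883 rad.
Bracket: h₀ sin ϕ sin δ + cos ϕ cos δ sin h₀ = 1.6883×0.33381×0.31430 + 0.94264×0.94932×0.99310 = 0.177130 + 0.888692 = 1.065822.
Q̄ = (S_0/π) × [bracket] = (589/π) × 1.065822 = 199.8 W/m².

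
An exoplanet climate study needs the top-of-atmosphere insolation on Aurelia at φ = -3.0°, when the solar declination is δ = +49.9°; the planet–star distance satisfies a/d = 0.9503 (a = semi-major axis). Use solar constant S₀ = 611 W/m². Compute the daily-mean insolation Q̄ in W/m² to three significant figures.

cos H₀ = −tan(-3.0°) tan(+49.900°) = 0.0622, H₀ = 1.5085 rad.
Bracket: H₀ sin φ sin δ + cos φ cos δ sin H₀ = 1.5085×-0.05234×0.76492 + 0.99863×0.64412×0.99806 = -0.060394 + 0.641990 = 0.581596.
Inverse-square distance factor (a/d)² = 0.9503² = 0.903070.
Q̄ = (S₀/π) × 0.903070 × [bracket] = (611/π) × 0.903070 × 0.581596 = 102.1 W/m².

Q̄ ≈ 102 W/m²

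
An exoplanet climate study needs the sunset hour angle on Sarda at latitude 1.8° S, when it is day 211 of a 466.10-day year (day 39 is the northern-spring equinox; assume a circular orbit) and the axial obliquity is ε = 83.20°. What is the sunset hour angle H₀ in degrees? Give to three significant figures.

Solar longitude: λ_s = 360° × (211 − 39)/466.10 = 132.847°.
sin δ = sin 83.20° × sin 132.847° = 0.72801, so δ = +46.720°.
cos H₀ = −tan φ · tan δ = −tan(-1.8°) × tan(+46.720°) = 0.0334, so H₀ = 1.5374 rad = 88.09°.

H₀ = 88.1°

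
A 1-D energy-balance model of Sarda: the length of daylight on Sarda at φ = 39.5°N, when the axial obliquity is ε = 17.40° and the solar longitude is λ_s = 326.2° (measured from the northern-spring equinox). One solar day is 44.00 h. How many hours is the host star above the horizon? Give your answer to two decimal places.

Solar declination: sin δ = sin ε · sin λ_s = sin 17.40° × sin 326.2° = -0.16636, so δ = -9.576°.
cos H₀ = −tan φ · tan δ = −tan(+39.5°) × tan(-9.576°) = 0.1391, so H₀ = 1.4313 rad = 82.01°.
Daylight = 2H₀/(2π) × 44.00 h = (1.4313/π) × 44.00 = 20.05 h.

20.05 h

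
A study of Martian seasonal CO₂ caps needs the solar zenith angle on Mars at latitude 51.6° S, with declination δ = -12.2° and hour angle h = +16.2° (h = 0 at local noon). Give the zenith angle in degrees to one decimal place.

θ_z = 41.5°

cos θ_z = sin ϕ sin δ + cos ϕ cos δ cos h = 0.165614 + 0.583013 = 0.748627.
θ_z = arccos(0.748627) = 41.5°.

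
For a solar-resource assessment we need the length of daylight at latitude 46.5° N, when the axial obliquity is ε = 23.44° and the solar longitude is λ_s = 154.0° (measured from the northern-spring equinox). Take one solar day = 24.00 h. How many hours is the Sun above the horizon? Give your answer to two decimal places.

Solar declination: sin δ = sin ε · sin λ_s = sin 23.44° × sin 154.0° = 0.17438, so δ = +10.043°.
cos H₀ = −tan φ · tan δ = −tan(+46.5°) × tan(+10.043°) = -0.1866, so H₀ = 1.7585 rad = 100.76°.
Daylight = 2H₀/(2π) × 24.00 h = (1.7585/π) × 24.00 = 13.43 h.

13.43 h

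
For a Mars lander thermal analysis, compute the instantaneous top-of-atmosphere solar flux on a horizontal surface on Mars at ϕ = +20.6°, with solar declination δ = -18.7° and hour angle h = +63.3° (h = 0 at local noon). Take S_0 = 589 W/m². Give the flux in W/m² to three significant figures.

168 W/m²

cos θ_z = sin ϕ sin δ + cos ϕ cos δ cos h = -0.112805 + 0.398387 = 0.285582.
Flux = S_0 · cos θ_z = 589 × 0.285582 = 168.2 W/m².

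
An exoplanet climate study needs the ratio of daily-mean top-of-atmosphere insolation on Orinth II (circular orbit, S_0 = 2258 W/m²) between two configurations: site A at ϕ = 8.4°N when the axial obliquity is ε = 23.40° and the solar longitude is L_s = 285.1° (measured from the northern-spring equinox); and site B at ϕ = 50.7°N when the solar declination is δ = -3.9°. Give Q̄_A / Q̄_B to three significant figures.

Q̄_A / Q̄_B ≈ 1.50

— Configuration A (ϕ=+8.4°):
Solar declination: sin δ = sin ε · sin L_s = sin 23.40° × sin 285.1° = -0.38344, so δ = -22.547°.
cos h₀ = −tan(+8.4°) tan(-22.547°) = 0.0613, h₀ = 1.5095 rad.
Bracket: h₀ sin ϕ sin δ + cos ϕ cos δ sin h₀ = 1.5095×0.14608×-0.38344 + 0.98927×0.92357×0.99812 = -0.084551 + 0.911942 = 0.827391.
Q̄ = (S_0/π) × [bracket] = (2258/π) × 0.827391 = 594.68 W/m².
— Configuration B (ϕ=+50.7°):
cos h₀ = −tan(+50.7°) tan(-3.900°) = 0.0833, h₀ = 1.4874 rad.
Bracket: h₀ sin ϕ sin δ + cos ϕ cos δ sin h₀ = 1.4874×0.77384×-0.06802 + 0.63338×0.99768×0.99653 = -0.078292 + 0.629718 = 0.551426.
Q̄ = (S_0/π) × [bracket] = (2258/π) × 0.551426 = 396.33 W/m².
Ratio Q̄_A / Q̄_B = 594.68 / 396.33 = 1.500.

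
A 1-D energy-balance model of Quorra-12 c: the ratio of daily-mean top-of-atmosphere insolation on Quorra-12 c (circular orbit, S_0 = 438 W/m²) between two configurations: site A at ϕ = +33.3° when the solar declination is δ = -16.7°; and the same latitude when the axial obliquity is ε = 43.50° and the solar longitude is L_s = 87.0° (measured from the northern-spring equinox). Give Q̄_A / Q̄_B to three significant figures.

Q̄_A / Q̄_B ≈ 0.430

— Configuration A (ϕ=+33.3°):
cos h₀ = −tan(+33.3°) tan(-16.700°) = 0.1971, h₀ = 1.3724 rad.
Bracket: h₀ sin ϕ sin δ + cos ϕ cos δ sin h₀ = 1.3724×0.54902×-0.28736 + 0.83581×0.95782×0.98039 = -0.216519 + 0.784857 = 0.568338.
Q̄ = (S_0/π) × [bracket] = (438/π) × 0.568338 = 79.238 W/m².
— Configuration B (ϕ=+33.3°):
Solar declination: sin δ = sin ε · sin L_s = sin 43.50° × sin 87.0° = 0.68741, so δ = +43.426°.
cos h₀ = −tan(+33.3°) tan(+43.426°) = -0.6217, h₀ = 2.2417 rad.
Bracket: h₀ sin ϕ sin δ + cos ϕ cos δ sin h₀ = 2.2417×0.54902×0.68741 + 0.83581×0.72627×0.78323 = 0.846022 + 0.475439 = 1.321461.
Q̄ = (S_0/π) × [bracket] = (438/π) × 1.321461 = 184.24 W/m².
Ratio Q̄_A / Q̄_B = 79.238 / 184.24 = 0.4301.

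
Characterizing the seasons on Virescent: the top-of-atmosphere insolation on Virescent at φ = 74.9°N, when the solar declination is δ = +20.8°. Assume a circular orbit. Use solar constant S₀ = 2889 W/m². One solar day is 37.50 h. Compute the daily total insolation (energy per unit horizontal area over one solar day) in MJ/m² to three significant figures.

cos H₀ = −tan(+74.9°) tan(+20.800°) = -1.4078 ≤ −1 ⇒ polar day, H₀ = π.
Bracket: H₀ sin φ sin δ + cos φ cos δ sin H₀ = 3.1416×0.96547×0.35511 + 0.26050×0.93483×0.00000 = 1.077091 + 0.000000 = 1.077091.
Q̄ = (S₀/π) × [bracket] = (2889/π) × 1.077091 = 990.49 W/m².
Daily total = Q̄ × 37.50 h × 3600 s/h = 990.49 × 37.50 × 3600 / 10⁶ = 133.7 MJ/m².

134 MJ/m²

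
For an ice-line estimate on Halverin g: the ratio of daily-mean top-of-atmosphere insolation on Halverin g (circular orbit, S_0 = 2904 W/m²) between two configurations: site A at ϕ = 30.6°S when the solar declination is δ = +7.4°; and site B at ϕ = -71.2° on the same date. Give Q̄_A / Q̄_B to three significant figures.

Q̄_A / Q̄_B ≈ 4.97

— Configuration A (ϕ=-30.6°):
cos h₀ = −tan(-30.6°) tan(+7.400°) = 0.0768, h₀ = 1.4939 rad.
Bracket: h₀ sin ϕ sin δ + cos ϕ cos δ sin h₀ = 1.4939×-0.50904×0.12880 + 0.86074×0.99167×0.99705 = -0.097947 + 0.851052 = 0.753105.
Q̄ = (S_0/π) × [bracket] = (2904/π) × 0.753105 = 696.15 W/m².
— Configuration B (ϕ=-71.2°):
cos h₀ = −tan(-71.2°) tan(+7.400°) = 0.3815, h₀ = 1.1794 rad.
Bracket: h₀ sin ϕ sin δ + cos ϕ cos δ sin h₀ = 1.1794×-0.94665×0.12880 + 0.32227×0.99167×0.92436 = -0.143802 + 0.295412 = 0.151610.
Q̄ = (S_0/π) × [bracket] = (2904/π) × 0.151610 = 140.14 W/m².
Ratio Q̄_A / Q̄_B = 696.15 / 140.14 = 4.968.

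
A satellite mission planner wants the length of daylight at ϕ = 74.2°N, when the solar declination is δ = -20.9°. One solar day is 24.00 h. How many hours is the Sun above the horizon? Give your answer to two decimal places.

cos h₀ = −tan ϕ · tan δ = 1.3495 ≥ 1, so the Sun never rises (polar night) and h₀ = 0.
Daylight = 2h₀/(2π) × 24.00 h = (0.0000/π) × 24.00 = 0.00 h.

0.00 h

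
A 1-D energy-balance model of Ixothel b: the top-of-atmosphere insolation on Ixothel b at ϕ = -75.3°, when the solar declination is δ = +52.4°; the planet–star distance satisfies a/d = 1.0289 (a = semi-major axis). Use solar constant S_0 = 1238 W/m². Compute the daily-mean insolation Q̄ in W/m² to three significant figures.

Q̄ ≈ 0.00 W/m²

cos h₀ = −tan(-75.3°) tan(+52.400°) = 4.9497 ≥ 1 ⇒ polar night, h₀ = 0 and Q̄ = 0.
Inverse-square distance factor (a/d)² = 1.0289² = 1.058635.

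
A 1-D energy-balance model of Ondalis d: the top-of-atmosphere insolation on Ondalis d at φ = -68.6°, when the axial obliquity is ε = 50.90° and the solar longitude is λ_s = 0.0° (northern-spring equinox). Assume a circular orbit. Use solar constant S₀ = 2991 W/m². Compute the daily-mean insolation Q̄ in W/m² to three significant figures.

Q̄ ≈ 347 W/m²

Solar declination: sin δ = sin ε · sin λ_s = sin 50.90° × sin 0.0° = 0.00000, so δ = +0.000°.
cos H₀ = −tan(-68.6°) tan(+0.000°) = 0.0000, H₀ = 1.5708 rad.
Bracket: H₀ sin φ sin δ + cos φ cos δ sin H₀ = 1.5708×-0.93106×0.00000 + 0.36488×1.00000×1.00000 = -0.000000 + 0.364880 = 0.364880.
Q̄ = (S₀/π) × [bracket] = (2991/π) × 0.364880 = 347.4 W/m².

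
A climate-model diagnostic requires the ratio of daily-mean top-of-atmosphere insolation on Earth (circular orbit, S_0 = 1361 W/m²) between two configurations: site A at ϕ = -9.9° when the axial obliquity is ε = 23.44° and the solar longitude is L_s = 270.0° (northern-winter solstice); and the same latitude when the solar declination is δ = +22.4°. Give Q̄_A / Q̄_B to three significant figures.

— Configuration A (ϕ=-9.9°):
Solar declination: sin δ = sin ε · sin L_s = sin 23.44° × sin 270.0° = -0.39779, so δ = -23.440°.
cos h₀ = −tan(-9.9°) tan(-23.440°) = -0.0757, h₀ = 1.6465 rad.
Bracket: h₀ sin ϕ sin δ + cos ϕ cos δ sin h₀ = 1.6465×-0.17193×-0.39779 + 0.98511×0.91748×0.99713 = 0.112607 + 0.901225 = 1.013832.
Q̄ = (S_0/π) × [bracket] = (1361/π) × 1.013832 = 439.21 W/m².
— Configuration B (ϕ=-9.9°):
cos h₀ = −tan(-9.9°) tan(+22.400°) = 0.0719, h₀ = 1.4988 rad.
Bracket: h₀ sin ϕ sin δ + cos ϕ cos δ sin h₀ = 1.4988×-0.17193×0.38107 + 0.98511×0.92455×0.99741 = -0.098197 + 0.908425 = 0.810228.
Q̄ = (S_0/π) × [bracket] = (1361/π) × 0.810228 = 351.01 W/m².
Ratio Q̄_A / Q̄_B = 439.21 / 351.01 = 1.251.

Q̄_A / Q̄_B ≈ 1.25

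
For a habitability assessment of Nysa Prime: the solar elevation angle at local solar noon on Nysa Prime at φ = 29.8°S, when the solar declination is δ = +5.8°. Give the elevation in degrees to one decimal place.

54.4°

At local noon the hour angle is zero, so the zenith angle equals |φ − δ| = |-29.8° − (+5.800°)| = 35.600°.
Elevation = 90° − 35.600° = 54.4°.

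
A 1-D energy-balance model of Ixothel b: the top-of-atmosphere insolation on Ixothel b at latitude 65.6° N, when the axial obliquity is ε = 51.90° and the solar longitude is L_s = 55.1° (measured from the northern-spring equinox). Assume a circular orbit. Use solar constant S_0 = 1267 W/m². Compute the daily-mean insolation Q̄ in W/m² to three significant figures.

Q̄ ≈ 745 W/m²

Solar declination: sin δ = sin ε · sin L_s = sin 51.90° × sin 55.1° = 0.64541, so δ = +40.196°.
cos h₀ = −tan(+65.6°) tan(+40.196°) = -1.8627 ≤ −1 ⇒ polar day, h₀ = π.
Bracket: h₀ sin ϕ sin δ + cos ϕ cos δ sin h₀ = 3.1416×0.91068×0.64541 + 0.41310×0.76384×0.00000 = 1.846513 + 0.000000 = 1.846513.
Q̄ = (S_0/π) × [bracket] = (1267/π) × 1.846513 = 744.7 W/m².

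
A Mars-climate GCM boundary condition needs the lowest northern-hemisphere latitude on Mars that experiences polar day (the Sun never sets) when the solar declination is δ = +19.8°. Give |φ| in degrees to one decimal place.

|φ| = 70.2°

Polar day requires cos H₀ = −tan φ tan δ ≤ −1, i.e. tan φ tan δ ≥ 1.
The boundary is |tan φ| · |tan δ| = 1, so |φ| = 90° − |δ| = 90° − 19.8° = 70.2° in the northern hemisphere.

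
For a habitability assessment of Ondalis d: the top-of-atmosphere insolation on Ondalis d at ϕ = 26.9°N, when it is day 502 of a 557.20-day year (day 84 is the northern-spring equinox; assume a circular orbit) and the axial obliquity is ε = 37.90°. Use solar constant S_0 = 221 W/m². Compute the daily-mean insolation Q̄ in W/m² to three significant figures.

Q̄ ≈ 22.7 W/m²

Solar longitude: L_s = 360° × (502 − 84)/557.20 = 270.065°.
sin δ = sin 37.90° × sin 270.065° = -0.61428, so δ = -37.900°.
cos h₀ = −tan(+26.9°) tan(-37.900°) = 0.3949, h₀ = 1.1648 rad.
Bracket: h₀ sin ϕ sin δ + cos ϕ cos δ sin h₀ = 1.1648×0.45243×-0.61428 + 0.89180×0.78908×0.91871 = -0.323720 + 0.646498 = 0.322778.
Q̄ = (S_0/π) × [bracket] = (221/π) × 0.322778 = 22.71 W/m².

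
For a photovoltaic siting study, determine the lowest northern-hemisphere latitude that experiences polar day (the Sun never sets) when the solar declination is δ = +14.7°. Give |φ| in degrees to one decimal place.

Polar day requires cos H₀ = −tan φ tan δ ≤ −1, i.e. tan φ tan δ ≥ 1.
The boundary is |tan φ| · |tan δ| = 1, so |φ| = 90° − |δ| = 90° − 14.7° = 75.3° in the northern hemisphere.

|φ| = 75.3°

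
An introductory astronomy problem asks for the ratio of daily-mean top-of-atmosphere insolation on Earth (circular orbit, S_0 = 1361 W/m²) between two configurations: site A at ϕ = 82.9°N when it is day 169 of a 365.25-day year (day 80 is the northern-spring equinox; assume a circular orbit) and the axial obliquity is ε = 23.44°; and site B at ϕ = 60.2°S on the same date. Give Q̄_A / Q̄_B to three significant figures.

— Configuration A (ϕ=+82.9°):
Solar longitude: L_s = 360° × (169 − 80)/365.25 = 87.721°.
sin δ = sin 23.44° × sin 87.721° = 0.39747, so δ = +23.420°.
cos h₀ = −tan(+82.9°) tan(+23.420°) = -3.4776 ≤ −1 ⇒ polar day, h₀ = π.
Bracket: h₀ sin ϕ sin δ + cos ϕ cos δ sin h₀ = 3.1416×0.99233×0.39747 + 0.12360×0.91761×0.00000 = 1.239114 + 0.000000 = 1.239114.
Q̄ = (S_0/π) × [bracket] = (1361/π) × 1.239114 = 536.81 W/m².
— Configuration B (ϕ=-60.2°):
cos h₀ = −tan(-60.2°) tan(+23.420°) = 0.7563, h₀ = 0.7131 rad.
Bracket: h₀ sin ϕ sin δ + cos ϕ cos δ sin h₀ = 0.7131×-0.86777×0.39747 + 0.49697×0.91761×0.65418 = -0.245957 + 0.298322 = 0.052365.
Q̄ = (S_0/π) × [bracket] = (1361/π) × 0.052365 = 22.686 W/m².
Ratio Q̄_A / Q̄_B = 536.81 / 22.686 = 23.66.

Q̄_A / Q̄_B ≈ 23.7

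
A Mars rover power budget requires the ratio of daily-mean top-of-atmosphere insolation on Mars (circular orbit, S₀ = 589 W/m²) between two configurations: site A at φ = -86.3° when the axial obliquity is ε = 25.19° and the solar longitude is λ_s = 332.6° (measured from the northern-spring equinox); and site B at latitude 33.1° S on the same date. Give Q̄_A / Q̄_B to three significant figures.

— Configuration A (φ=-86.3°):
Solar declination: sin δ = sin ε · sin λ_s = sin 25.19° × sin 332.6° = -0.19587, so δ = -11.296°.
cos H₀ = −tan(-86.3°) tan(-11.296°) = -3.0887 ≤ −1 ⇒ polar day, H₀ = π.
Bracket: H₀ sin φ sin δ + cos φ cos δ sin H₀ = 3.1416×-0.99792×-0.19587 + 0.06453×0.98063×0.00000 = 0.614065 + 0.000000 = 0.614065.
Q̄ = (S₀/π) × [bracket] = (589/π) × 0.614065 = 115.13 W/m².
— Configuration B (φ=-33.1°):
cos H₀ = −tan(-33.1°) tan(-11.296°) = -0.1302, H₀ = 1.7014 rad.
Bracket: H₀ sin φ sin δ + cos φ cos δ sin H₀ = 1.7014×-0.54610×-0.19587 + 0.83772×0.98063×0.99149 = 0.181990 + 0.814502 = 0.996492.
Q̄ = (S₀/π) × [bracket] = (589/π) × 0.996492 = 186.83 W/m².
Ratio Q̄_A / Q̄_B = 115.13 / 186.83 = 0.6162.

Q̄_A / Q̄_B ≈ 0.616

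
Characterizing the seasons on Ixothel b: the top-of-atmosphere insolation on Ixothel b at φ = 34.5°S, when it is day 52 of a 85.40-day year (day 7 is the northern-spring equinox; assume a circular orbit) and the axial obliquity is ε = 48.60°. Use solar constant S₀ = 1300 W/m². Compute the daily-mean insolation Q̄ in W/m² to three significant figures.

Q̄ ≈ 386 W/m²

Solar longitude: λ_s = 360° × (52 − 7)/85.40 = 189.696°.
sin δ = sin 48.60° × sin 189.696° = -0.12633, so δ = -7.257°.
cos H₀ = −tan(-34.5°) tan(-7.257°) = -0.0875, H₀ = 1.6584 rad.
Bracket: H₀ sin φ sin δ + cos φ cos δ sin H₀ = 1.6584×-0.56641×-0.12633 + 0.82413×0.99199×0.99616 = 0.118666 + 0.814389 = 0.933055.
Q̄ = (S₀/π) × [bracket] = (1300/π) × 0.933055 = 386.1 W/m².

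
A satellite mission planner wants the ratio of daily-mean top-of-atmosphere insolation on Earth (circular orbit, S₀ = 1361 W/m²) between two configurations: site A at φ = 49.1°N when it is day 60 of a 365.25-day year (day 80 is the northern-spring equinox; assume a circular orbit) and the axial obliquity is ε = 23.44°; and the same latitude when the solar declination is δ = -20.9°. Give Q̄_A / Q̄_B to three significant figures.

— Configuration A (φ=+49.1°):
Solar longitude: λ_s = 360° × (60 − 80)/365.25 = -19.713°, i.e. -19.713° + 360° = 340.287°.
sin δ = sin 23.44° × sin 340.287° = -0.13417, so δ = -7.711°.
cos H₀ = −tan(+49.1°) tan(-7.711°) = 0.1563, H₀ = 1.4138 rad.
Bracket: H₀ sin φ sin δ + cos φ cos δ sin H₀ = 1.4138×0.75585×-0.13417 + 0.65474×0.99096×0.98771 = -0.143377 + 0.640847 = 0.497470.
Q̄ = (S₀/π) × [bracket] = (1361/π) × 0.497470 = 215.51 W/m².
— Configuration B (φ=+49.1°):
cos H₀ = −tan(+49.1°) tan(-20.900°) = 0.4408, H₀ = 1.1143 rad.
Bracket: H₀ sin φ sin δ + cos φ cos δ sin H₀ = 1.1143×0.75585×-0.35674 + 0.65474×0.93420×0.89759 = -0.300462 + 0.549018 = 0.248556.
Q̄ = (S₀/π) × [bracket] = (1361/π) × 0.248556 = 107.68 W/m².
Ratio Q̄_A / Q̄_B = 215.51 / 107.68 = 2.001.

Q̄_A / Q̄_B ≈ 2.00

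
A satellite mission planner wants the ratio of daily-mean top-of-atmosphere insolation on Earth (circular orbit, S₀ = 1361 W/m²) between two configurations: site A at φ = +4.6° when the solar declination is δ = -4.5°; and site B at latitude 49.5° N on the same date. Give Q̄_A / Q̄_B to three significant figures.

Q̄_A / Q̄_B ≈ 1.77

— Configuration A (φ=+4.6°):
cos H₀ = −tan(+4.6°) tan(-4.500°) = 0.0063, H₀ = 1.5645 rad.
Bracket: H₀ sin φ sin δ + cos φ cos δ sin H₀ = 1.5645×0.08020×-0.07846 + 0.99678×0.99692×0.99998 = -0.009845 + 0.993690 = 0.983845.
Q̄ = (S₀/π) × [bracket] = (1361/π) × 0.983845 = 426.22 W/m².
— Configuration B (φ=+49.5°):
cos H₀ = −tan(+49.5°) tan(-4.500°) = 0.0921, H₀ = 1.4785 rad.
Bracket: H₀ sin φ sin δ + cos φ cos δ sin H₀ = 1.4785×0.76041×-0.07846 + 0.64945×0.99692×0.99575 = -0.088210 + 0.644698 = 0.556488.
Q̄ = (S₀/π) × [bracket] = (1361/π) × 0.556488 = 241.08 W/m².
Ratio Q̄_A / Q̄_B = 426.22 / 241.08 = 1.768.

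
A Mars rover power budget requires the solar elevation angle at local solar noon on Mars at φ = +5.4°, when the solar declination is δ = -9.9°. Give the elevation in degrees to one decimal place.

At local noon the hour angle is zero, so the zenith angle equals |φ − δ| = |+5.4° − (-9.900°)| = 15.300°.
Elevation = 90° − 15.300° = 74.7°.

74.7°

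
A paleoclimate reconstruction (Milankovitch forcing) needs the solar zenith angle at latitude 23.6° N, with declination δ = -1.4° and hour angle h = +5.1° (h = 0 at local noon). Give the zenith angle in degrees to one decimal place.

θ_z = 25.5°

cos θ_z = sin φ sin δ + cos φ cos δ cos h = -0.009781 + 0.912462 = 0.902681.
θ_z = arccos(0.902681) = 25.5°.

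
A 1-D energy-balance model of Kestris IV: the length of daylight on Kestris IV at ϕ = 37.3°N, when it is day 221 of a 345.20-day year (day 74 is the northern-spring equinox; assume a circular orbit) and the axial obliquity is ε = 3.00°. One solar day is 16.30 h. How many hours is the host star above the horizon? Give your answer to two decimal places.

8.24 h

Solar longitude: L_s = 360° × (221 − 74)/345.20 = 153.302°.
sin δ = sin 3.00° × sin 153.302° = 0.02351, so δ = +1.347°.
cos h₀ = −tan ϕ · tan δ = −tan(+37.3°) × tan(+1.347°) = -0.0179, so h₀ = 1.5887 rad = 91.03°.
Daylight = 2h₀/(2π) × 16.30 h = (1.5887/π) × 16.30 = 8.24 h.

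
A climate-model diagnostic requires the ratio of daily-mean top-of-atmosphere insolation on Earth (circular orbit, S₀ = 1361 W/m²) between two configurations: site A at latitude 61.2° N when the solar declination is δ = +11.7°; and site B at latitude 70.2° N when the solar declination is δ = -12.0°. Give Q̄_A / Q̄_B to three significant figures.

Q̄_A / Q̄_B ≈ 9.38

— Configuration A (φ=+61.2°):
cos H₀ = −tan(+61.2°) tan(+11.700°) = -0.3767, H₀ = 1.9570 rad.
Bracket: H₀ sin φ sin δ + cos φ cos δ sin H₀ = 1.9570×0.87631×0.20279 + 0.48175×0.97922×0.92634 = 0.347772 + 0.436991 = 0.784763.
Q̄ = (S₀/π) × [bracket] = (1361/π) × 0.784763 = 339.97 W/m².
— Configuration B (φ=+70.2°):
cos H₀ = −tan(+70.2°) tan(-12.000°) = 0.5904, H₀ = 0.9392 rad.
Bracket: H₀ sin φ sin δ + cos φ cos δ sin H₀ = 0.9392×0.94088×-0.20791 + 0.33874×0.97815×0.80711 = -0.183725 + 0.267427 = 0.083702.
Q̄ = (S₀/π) × [bracket] = (1361/π) × 0.083702 = 36.261 W/m².
Ratio Q̄_A / Q̄_B = 339.97 / 36.261 = 9.376.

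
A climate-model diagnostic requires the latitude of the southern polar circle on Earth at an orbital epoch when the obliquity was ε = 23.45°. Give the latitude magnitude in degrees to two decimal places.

The polar circle is the lowest latitude that experiences at least one full rotation of continuous darkness at the northern-summer solstice; it lies at |φ| = 90° − ε = 90° − 23.45° = 66.55°.

66.55°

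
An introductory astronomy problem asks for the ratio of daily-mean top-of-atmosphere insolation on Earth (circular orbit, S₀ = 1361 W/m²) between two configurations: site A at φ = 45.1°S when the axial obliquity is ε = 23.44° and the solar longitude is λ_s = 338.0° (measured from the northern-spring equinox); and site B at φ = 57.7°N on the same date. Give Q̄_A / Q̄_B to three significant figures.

Q̄_A / Q̄_B ≈ 2.52

— Configuration A (φ=-45.1°):
Solar declination: sin δ = sin ε · sin λ_s = sin 23.44° × sin 338.0° = -0.14901, so δ = -8.570°.
cos H₀ = −tan(-45.1°) tan(-8.570°) = -0.1512, H₀ = 1.7226 rad.
Bracket: H₀ sin φ sin δ + cos φ cos δ sin H₀ = 1.7226×-0.70834×-0.14901 + 0.70587×0.98884×0.98850 = 0.181820 + 0.689966 = 0.871786.
Q̄ = (S₀/π) × [bracket] = (1361/π) × 0.871786 = 377.67 W/m².
— Configuration B (φ=+57.7°):
cos H₀ = −tan(+57.7°) tan(-8.570°) = 0.2384, H₀ = 1.3301 rad.
Bracket: H₀ sin φ sin δ + cos φ cos δ sin H₀ = 1.3301×0.84526×-0.14901 + 0.53435×0.98884×0.97117 = -0.167529 + 0.513153 = 0.345624.
Q̄ = (S₀/π) × [bracket] = (1361/π) × 0.345624 = 149.73 W/m².
Ratio Q̄_A / Q̄_B = 377.67 / 149.73 = 2.522.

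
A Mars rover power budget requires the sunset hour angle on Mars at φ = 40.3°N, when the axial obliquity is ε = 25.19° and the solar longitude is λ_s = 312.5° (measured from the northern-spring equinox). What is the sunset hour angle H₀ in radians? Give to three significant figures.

Solar declination: sin δ = sin ε · sin λ_s = sin 25.19° × sin 312.5° = -0.31380, so δ = -18.288°.
cos H₀ = −tan φ · tan δ = −tan(+40.3°) × tan(-18.288°) = 0.2803, so H₀ = 1.2867 rad = 73.72°.

H₀ = 1.29 rad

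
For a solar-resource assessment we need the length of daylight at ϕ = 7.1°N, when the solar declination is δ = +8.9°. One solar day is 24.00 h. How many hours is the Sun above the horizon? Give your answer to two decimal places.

cos h₀ = −tan ϕ · tan δ = −tan(+7.1°) × tan(+8.900°) = -0.0195, so h₀ = 1.5903 rad = 91.12°.
Daylight = 2h₀/(2π) × 24.00 h = (1.5903/π) × 24.00 = 12.15 h.

12.15 h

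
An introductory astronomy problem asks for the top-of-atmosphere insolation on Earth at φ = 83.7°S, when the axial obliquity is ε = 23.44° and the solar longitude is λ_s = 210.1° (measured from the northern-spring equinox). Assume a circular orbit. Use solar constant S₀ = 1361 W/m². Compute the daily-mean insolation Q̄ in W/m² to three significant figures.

Solar declination: sin δ = sin ε · sin λ_s = sin 23.44° × sin 210.1° = -0.19950, so δ = -11.507°.
cos H₀ = −tan(-83.7°) tan(-11.507°) = -1.8441 ≤ −1 ⇒ polar day, H₀ = π.
Bracket: H₀ sin φ sin δ + cos φ cos δ sin H₀ = 3.1416×-0.99396×-0.19950 + 0.10973×0.97990×0.00000 = 0.622964 + 0.000000 = 0.622964.
Q̄ = (S₀/π) × [bracket] = (1361/π) × 0.622964 = 269.9 W/m².

Q̄ ≈ 270 W/m²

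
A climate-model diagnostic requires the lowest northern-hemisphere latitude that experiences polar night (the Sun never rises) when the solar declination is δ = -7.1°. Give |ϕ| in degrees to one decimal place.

|ϕ| = 82.9°

Polar night requires cos h₀ = −tan ϕ tan δ ≥ 1, i.e. tan ϕ tan δ ≤ −1.
The boundary is |tan ϕ| · |tan δ| = 1, so |ϕ| = 90° − |δ| = 90° − 7.1° = 82.9° in the northern hemisphere.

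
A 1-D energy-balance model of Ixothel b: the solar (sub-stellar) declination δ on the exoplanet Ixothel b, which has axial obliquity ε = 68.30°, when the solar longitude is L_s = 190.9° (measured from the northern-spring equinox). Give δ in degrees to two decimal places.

δ = -10.12°

sin δ = sin ε · sin L_s = sin 68.30° × sin 190.9° = -0.175695.
δ = arcsin(-0.175695) = -10.12°.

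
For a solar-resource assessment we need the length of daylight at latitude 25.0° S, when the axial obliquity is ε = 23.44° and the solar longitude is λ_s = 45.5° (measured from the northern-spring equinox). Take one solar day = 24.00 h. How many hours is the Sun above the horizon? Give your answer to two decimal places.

10.94 h

Solar declination: sin δ = sin ε · sin λ_s = sin 23.44° × sin 45.5° = 0.28372, so δ = +16.483°.
cos H₀ = −tan φ · tan δ = −tan(-25.0°) × tan(+16.483°) = 0.1380, so H₀ = 1.4324 rad = 82.07°.
Daylight = 2H₀/(2π) × 24.00 h = (1.4324/π) × 24.00 = 10.94 h.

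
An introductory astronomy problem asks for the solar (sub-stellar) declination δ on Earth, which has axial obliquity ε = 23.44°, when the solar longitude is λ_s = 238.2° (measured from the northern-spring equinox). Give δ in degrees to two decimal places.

sin δ = sin ε · sin λ_s = sin 23.44° × sin 238.2° = -0.338078.
δ = arcsin(-0.338078) = -19.76°.

δ = -19.76°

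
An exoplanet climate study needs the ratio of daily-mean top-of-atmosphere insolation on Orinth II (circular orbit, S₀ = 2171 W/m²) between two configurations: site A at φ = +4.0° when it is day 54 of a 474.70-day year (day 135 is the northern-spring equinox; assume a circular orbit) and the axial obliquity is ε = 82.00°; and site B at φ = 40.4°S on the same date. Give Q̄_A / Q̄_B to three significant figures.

Q̄_A / Q̄_B ≈ 0.226

— Configuration A (φ=+4.0°):
Solar longitude: λ_s = 360° × (54 − 135)/474.70 = -61.428°, i.e. -61.428° + 360° = 298.572°.
sin δ = sin 82.00° × sin 298.572° = -0.86967, so δ = -60.421°.
cos H₀ = −tan(+4.0°) tan(-60.421°) = 0.1232, H₀ = 1.4473 rad.
Bracket: H₀ sin φ sin δ + cos φ cos δ sin H₀ = 1.4473×0.06976×-0.86967 + 0.99756×0.49363×0.99238 = -0.087805 + 0.488673 = 0.400868.
Q̄ = (S₀/π) × [bracket] = (2171/π) × 0.400868 = 277.02 W/m².
— Configuration B (φ=-40.4°):
cos H₀ = −tan(-40.4°) tan(-60.421°) = -1.4994 ≤ −1 ⇒ polar day, H₀ = π.
Bracket: H₀ sin φ sin δ + cos φ cos δ sin H₀ = 3.1416×-0.64812×-0.86967 + 0.76154×0.49363×0.00000 = 1.770764 + 0.000000 = 1.770764.
Q̄ = (S₀/π) × [bracket] = (2171/π) × 1.770764 = 1223.7 W/m².
Ratio Q̄_A / Q̄_B = 277.02 / 1223.7 = 0.2264.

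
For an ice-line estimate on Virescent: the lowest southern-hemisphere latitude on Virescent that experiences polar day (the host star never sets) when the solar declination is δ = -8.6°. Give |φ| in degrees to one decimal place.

Polar day requires cos H₀ = −tan φ tan δ ≤ −1, i.e. tan φ tan δ ≥ 1.
The boundary is |tan φ| · |tan δ| = 1, so |φ| = 90° − |δ| = 90° − 8.6° = 81.4° in the southern hemisphere.

|φ| = 81.4°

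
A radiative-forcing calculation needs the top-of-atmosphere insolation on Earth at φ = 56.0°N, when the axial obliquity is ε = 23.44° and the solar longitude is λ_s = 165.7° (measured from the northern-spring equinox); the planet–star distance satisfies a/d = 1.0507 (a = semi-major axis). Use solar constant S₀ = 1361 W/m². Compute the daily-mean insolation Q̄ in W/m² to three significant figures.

Q̄ ≈ 330 W/m²

Solar declination: sin δ = sin ε · sin λ_s = sin 23.44° × sin 165.7° = 0.09825, so δ = +5.639°.
cos H₀ = −tan(+56.0°) tan(+5.639°) = -0.1464, H₀ = 1.7177 rad.
Bracket: H₀ sin φ sin δ + cos φ cos δ sin H₀ = 1.7177×0.82904×0.09825 + 0.55919×0.99516×0.98923 = 0.139912 + 0.550490 = 0.690402.
Inverse-square distance factor (a/d)² = 1.0507² = 1.103970.
Q̄ = (S₀/π) × 1.103970 × [bracket] = (1361/π) × 1.103970 × 0.690402 = 330.2 W/m².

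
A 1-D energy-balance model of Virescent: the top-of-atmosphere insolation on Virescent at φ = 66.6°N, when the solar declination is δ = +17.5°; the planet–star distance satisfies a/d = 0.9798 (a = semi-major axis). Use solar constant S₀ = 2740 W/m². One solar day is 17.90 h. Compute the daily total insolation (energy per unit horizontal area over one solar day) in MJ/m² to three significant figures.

49.5 MJ/m²

cos H₀ = −tan(+66.6°) tan(+17.500°) = -0.7286, H₀ = 2.3871 rad.
Bracket: H₀ sin φ sin δ + cos φ cos δ sin H₀ = 2.3871×0.91775×0.30071 + 0.39715×0.95372×0.68493 = 0.658784 + 0.259431 = 0.918215.
Inverse-square distance factor (a/d)² = 0.9798² = 0.960008.
Q̄ = (S₀/π) × 0.960008 × [bracket] = (2740/π) × 0.960008 × 0.918215 = 768.81 W/m².
Daily total = Q̄ × 17.90 h × 3600 s/h = 768.81 × 17.90 × 3600 / 10⁶ = 49.54 MJ/m².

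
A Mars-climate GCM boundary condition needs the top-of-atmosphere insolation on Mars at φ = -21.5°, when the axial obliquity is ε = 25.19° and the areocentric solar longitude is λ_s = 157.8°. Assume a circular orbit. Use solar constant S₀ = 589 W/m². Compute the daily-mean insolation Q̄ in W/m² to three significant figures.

sin δ = sin 25.19° × sin 157.8° = 0.16082, so δ = +9.254°.
cos H₀ = −tan(-21.5°) tan(+9.254°) = 0.0642, H₀ = 1.5066 rad.
Bracket: H₀ sin φ sin δ + cos φ cos δ sin H₀ = 1.5066×-0.36650×0.16082 + 0.93042×0.98698×0.99794 = -0.088800 + 0.916414 = 0.827614.
Q̄ = (S₀/π) × [bracket] = (589/π) × 0.827614 = 155.2 W/m².

Q̄ ≈ 155 W/m²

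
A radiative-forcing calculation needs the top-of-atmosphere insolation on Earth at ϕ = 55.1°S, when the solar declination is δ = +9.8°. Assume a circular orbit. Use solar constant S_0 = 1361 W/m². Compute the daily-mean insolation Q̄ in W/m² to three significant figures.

Q̄ ≈ 157 W/m²

cos h₀ = −tan(-55.1°) tan(+9.800°) = 0.2476, h₀ = 1.3206 rad.
Bracket: h₀ sin ϕ sin δ + cos ϕ cos δ sin h₀ = 1.3206×-0.82015×0.17021 + 0.57215×0.98541×0.96886 = -0.184353 + 0.546246 = 0.361893.
Q̄ = (S_0/π) × [bracket] = (1361/π) × 0.361893 = 156.8 W/m².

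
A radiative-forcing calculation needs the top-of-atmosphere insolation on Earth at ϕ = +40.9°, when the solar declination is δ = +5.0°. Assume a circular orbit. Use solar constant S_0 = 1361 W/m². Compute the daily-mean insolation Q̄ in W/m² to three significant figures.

cos h₀ = −tan(+40.9°) tan(+5.000°) = -0.0758, h₀ = 1.6467 rad.
Bracket: h₀ sin ϕ sin δ + cos ϕ cos δ sin h₀ = 1.6467×0.65474×0.08716 + 0.75585×0.99619×0.99712 = 0.093972 + 0.750802 = 0.844774.
Q̄ = (S_0/π) × [bracket] = (1361/π) × 0.844774 = 366.0 W/m².

Q̄ ≈ 366 W/m²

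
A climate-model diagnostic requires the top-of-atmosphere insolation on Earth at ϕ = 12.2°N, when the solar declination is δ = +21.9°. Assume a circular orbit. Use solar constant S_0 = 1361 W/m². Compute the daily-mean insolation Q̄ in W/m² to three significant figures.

cos h₀ = −tan(+12.2°) tan(+21.900°) = -0.0869, h₀ = 1.6578 rad.
Bracket: h₀ sin ϕ sin δ + cos ϕ cos δ sin h₀ = 1.6578×0.21132×0.37299 + 0.97742×0.92784×0.99622 = 0.130668 + 0.903461 = 1.034129.
Q̄ = (S_0/π) × [bracket] = (1361/π) × 1.034129 = 448.0 W/m².

Q̄ ≈ 448 W/m²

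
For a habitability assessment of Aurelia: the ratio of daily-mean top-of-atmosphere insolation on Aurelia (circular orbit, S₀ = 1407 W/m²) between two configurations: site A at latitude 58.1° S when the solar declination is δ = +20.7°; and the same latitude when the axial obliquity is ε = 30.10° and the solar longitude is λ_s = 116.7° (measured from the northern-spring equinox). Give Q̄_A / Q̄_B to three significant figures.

— Configuration A (φ=-58.1°):
cos H₀ = −tan(-58.1°) tan(+20.700°) = 0.6071, H₀ = 0.9184 rad.
Bracket: H₀ sin φ sin δ + cos φ cos δ sin H₀ = 0.9184×-0.84897×0.35347 + 0.52844×0.93544×0.79465 = -0.275598 + 0.392814 = 0.117216.
Q̄ = (S₀/π) × [bracket] = (1407/π) × 0.117216 = 52.497 W/m².
— Configuration B (φ=-58.1°):
Solar declination: sin δ = sin ε · sin λ_s = sin 30.10° × sin 116.7° = 0.44804, so δ = +26.618°.
cos H₀ = −tan(-58.1°) tan(+26.618°) = 0.8051, H₀ = 0.6349 rad.
Bracket: H₀ sin φ sin δ + cos φ cos δ sin H₀ = 0.6349×-0.84897×0.44804 + 0.52844×0.89402×0.59310 = -0.241499 + 0.280202 = 0.038703.
Q̄ = (S₀/π) × [bracket] = (1407/π) × 0.038703 = 17.334 W/m².
Ratio Q̄_A / Q̄_B = 52.497 / 17.334 = 3.029.

Q̄_A / Q̄_B ≈ 3.03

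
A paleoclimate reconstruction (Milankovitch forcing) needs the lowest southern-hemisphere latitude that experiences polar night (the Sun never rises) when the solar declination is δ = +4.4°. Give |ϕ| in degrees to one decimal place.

|ϕ| = 85.6°

Polar night requires cos h₀ = −tan ϕ tan δ ≥ 1, i.e. tan ϕ tan δ ≤ −1.
The boundary is |tan ϕ| · |tan δ| = 1, so |ϕ| = 90° − |δ| = 90° − 4.4° = 85.6° in the southern hemisphere.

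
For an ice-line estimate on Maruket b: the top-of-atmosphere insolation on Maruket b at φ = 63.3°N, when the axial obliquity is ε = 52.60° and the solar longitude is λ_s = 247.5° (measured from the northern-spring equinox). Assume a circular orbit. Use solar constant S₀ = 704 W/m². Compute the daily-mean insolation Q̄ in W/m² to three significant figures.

Q̄ ≈ 0.00 W/m²

Solar declination: sin δ = sin ε · sin λ_s = sin 52.60° × sin 247.5° = -0.73394, so δ = -47.218°.
cos H₀ = −tan(+63.3°) tan(-47.218°) = 2.1485 ≥ 1 ⇒ polar night, H₀ = 0 and Q̄ = 0.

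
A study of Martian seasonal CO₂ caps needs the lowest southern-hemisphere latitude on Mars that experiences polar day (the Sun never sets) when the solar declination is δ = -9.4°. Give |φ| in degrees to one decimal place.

|φ| = 80.6°

Polar day requires cos H₀ = −tan φ tan δ ≤ −1, i.e. tan φ tan δ ≥ 1.
The boundary is |tan φ| · |tan δ| = 1, so |φ| = 90° − |δ| = 90° − 9.4° = 80.6° in the southern hemisphere.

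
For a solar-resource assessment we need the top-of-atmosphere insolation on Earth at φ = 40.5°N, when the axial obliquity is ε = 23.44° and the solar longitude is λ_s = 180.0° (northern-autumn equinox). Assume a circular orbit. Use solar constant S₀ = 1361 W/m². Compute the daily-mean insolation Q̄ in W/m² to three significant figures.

Solar declination: sin δ = sin ε · sin λ_s = sin 23.44° × sin 180.0° = 0.00000, so δ = +0.000°.
cos H₀ = −tan(+40.5°) tan(+0.000°) = -0.0000, H₀ = 1.5708 rad.
Bracket: H₀ sin φ sin δ + cos φ cos δ sin H₀ = 1.5708×0.64945×0.00000 + 0.76041×1.00000×1.00000 = 0.000000 + 0.760410 = 0.760410.
Q̄ = (S₀/π) × [bracket] = (1361/π) × 0.760410 = 329.4 W/m².

Q̄ ≈ 329 W/m²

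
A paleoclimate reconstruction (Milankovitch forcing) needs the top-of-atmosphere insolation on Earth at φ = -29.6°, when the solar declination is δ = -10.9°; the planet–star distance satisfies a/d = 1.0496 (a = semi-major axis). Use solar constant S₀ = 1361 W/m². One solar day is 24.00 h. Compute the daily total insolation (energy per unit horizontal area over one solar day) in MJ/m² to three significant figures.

41.5 MJ/m²

cos H₀ = −tan(-29.6°) tan(-10.900°) = -0.1094, H₀ = 1.6804 rad.
Bracket: H₀ sin φ sin δ + cos φ cos δ sin H₀ = 1.6804×-0.49394×-0.18910 + 0.86949×0.98196×0.99400 = 0.156956 + 0.848682 = 1.005638.
Inverse-square distance factor (a/d)² = 1.0496² = 1.101660.
Q̄ = (S₀/π) × 1.101660 × [bracket] = (1361/π) × 1.101660 × 1.005638 = 479.95 W/m².
Daily total = Q̄ × 24.00 h × 3600 s/h = 479.95 × 24.00 × 3600 / 10⁶ = 41.47 MJ/m².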